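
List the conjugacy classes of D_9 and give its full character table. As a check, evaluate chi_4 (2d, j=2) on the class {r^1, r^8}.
Conjugacy classes: {e} of size 1, {r^1, r^8} of size 2, {r^2, r^7} of size 2, {r^3, r^6} of size 2, {r^4, r^5} of size 2, {s, sr, ..., sr^8} of size 9.
Character table:
  irrep \ class              {e} (size 1)  {r^1, r^8} (size 2)  {r^2, r^7} (size 2)  {r^3, r^6} (size 2)  {r^4, r^5} (size 2)  {s, sr, ..., sr^8} (size 9)
  chi_1 (triv)               1             1                    1                    1                    1                    1                          
  chi_2 (sign: r->1, s->-1)  1             1                    1                    1                    1                    -1                         
  chi_3 (2d, j=1)            2             2*cos(2*pi/9)        2*cos(4*pi/9)        -1                   -2*cos(pi/9)         0                          
  chi_4 (2d, j=2)            2             2*cos(4*pi/9)        -2*cos(pi/9)         -1                   2*cos(2*pi/9)        0                          
  chi_5 (2d, j=3)            2             -1                   -1                   2                    -1                   0                          
  chi_6 (2d, j=4)            2             -2*cos(pi/9)         2*cos(2*pi/9)        -1                   2*cos(4*pi/9)        0                          

Spot check: chi_4 (2d, j=2) on {r^1, r^8} = 2*cos(4*pi/9).

Proof sketch: D_9 has order 2*9 = 18 with 6 conjugacy classes, hence 6 irreducibles. Sum of squared dims 1 + 1 + 4 + 4 + 4 + 4 = 18 = |G|. Linear characters come from the abelianisation; the 2-dimensional irreps have character r^k -> 2*cos(2*pi*j*k/9), reflections -> 0.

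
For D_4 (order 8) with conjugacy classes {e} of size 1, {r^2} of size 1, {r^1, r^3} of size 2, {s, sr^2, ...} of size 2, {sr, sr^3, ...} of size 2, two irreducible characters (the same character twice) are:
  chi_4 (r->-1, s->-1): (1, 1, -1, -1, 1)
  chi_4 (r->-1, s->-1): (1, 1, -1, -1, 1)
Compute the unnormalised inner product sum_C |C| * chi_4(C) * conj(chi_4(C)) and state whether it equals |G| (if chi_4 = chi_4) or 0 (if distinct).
Sum = 8 = |G| = 8; so <chi_4, chi_4> = 1 (norm-1 confirms irreducibility).

Justification: Compute term by term over conjugacy classes (|C| * chi_4(C) * conj(chi_4(C))):
  1*(1)*conj(1) + 1*(1)*conj(1) + 2*(-1)*conj(-1) + 2*(-1)*conj(-1) + 2*(1)*conj(1)
  = (1) + (1) + (2) + (2) + (2)
  = 8.
Dividing by |G| = 8 gives 8/8 = 1, matching the row-orthogonality relation <chi_4, chi_4> = [chi_4 = chi_4].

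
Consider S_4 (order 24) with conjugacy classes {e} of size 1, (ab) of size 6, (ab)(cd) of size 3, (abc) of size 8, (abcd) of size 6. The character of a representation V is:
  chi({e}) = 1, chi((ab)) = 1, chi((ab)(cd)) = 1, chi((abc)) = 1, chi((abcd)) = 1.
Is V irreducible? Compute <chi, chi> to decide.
Irreducible: <chi, chi> = 1.

Explanation: <chi, chi> = (1/|G|) sum_C |C| * |chi(C)|^2 = (1/24)[1*|1|^2 + 6*|1|^2 + 3*|1|^2 + 8*|1|^2 + 6*|1|^2]
  = (1/24)[(1) + (6) + (3) + (8) + (6)] = 24/24 = 1.
A character is irreducible iff <chi, chi> = 1, so this representation is irreducible.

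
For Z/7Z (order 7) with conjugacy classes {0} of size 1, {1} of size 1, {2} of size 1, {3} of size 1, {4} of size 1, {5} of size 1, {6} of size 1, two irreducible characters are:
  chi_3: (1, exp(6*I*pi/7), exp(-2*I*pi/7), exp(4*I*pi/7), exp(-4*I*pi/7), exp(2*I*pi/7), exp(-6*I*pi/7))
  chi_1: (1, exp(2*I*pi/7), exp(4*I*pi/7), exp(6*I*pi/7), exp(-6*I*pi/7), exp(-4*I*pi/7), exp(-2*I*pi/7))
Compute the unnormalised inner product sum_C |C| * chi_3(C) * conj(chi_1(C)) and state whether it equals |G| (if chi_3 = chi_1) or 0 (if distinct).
Sum = 0; so <chi_3, chi_1> = 0 (distinct irreducibles are orthogonal).

Derivation: Compute term by term over conjugacy classes (|C| * chi_3(C) * conj(chi_1(C))):
  1*(1)*conj(1) + 1*(exp(6*I*pi/7))*conj(exp(2*I*pi/7)) + 1*(exp(-2*I*pi/7))*conj(exp(4*I*pi/7)) + 1*(exp(4*I*pi/7))*conj(exp(6*I*pi/7)) + 1*(exp(-4*I*pi/7))*conj(exp(-6*I*pi/7)) + 1*(exp(2*I*pi/7))*conj(exp(-4*I*pi/7)) + 1*(exp(-6*I*pi/7))*conj(exp(-2*I*pi/7))
  = (1) + (exp(4*I*pi/7)) + (exp(-6*I*pi/7)) + (exp(-2*I*pi/7)) + (exp(2*I*pi/7)) + (exp(6*I*pi/7)) + (exp(-4*I*pi/7))
  = 0.
(Exp terms are combined using exp(i*s)*conj(exp(i*t)) = exp(i*(s-t)), and sums of them are collapsed using the identity that for every m > 1 the m distinct m-th roots of unity sum to 0, e.g. 1 + exp(2*I*pi/3) + exp(-2*I*pi/3) = 0.)
Dividing by |G| = 7 gives 0/7 = 0, matching the row-orthogonality relation <chi_3, chi_1> = [chi_3 = chi_1].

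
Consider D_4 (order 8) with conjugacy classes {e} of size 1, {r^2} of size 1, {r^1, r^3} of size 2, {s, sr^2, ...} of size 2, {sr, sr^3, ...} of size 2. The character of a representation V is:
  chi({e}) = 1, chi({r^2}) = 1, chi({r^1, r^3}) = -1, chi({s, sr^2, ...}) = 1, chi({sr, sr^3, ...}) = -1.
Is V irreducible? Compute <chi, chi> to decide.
Irreducible: <chi, chi> = 1.

Working: <chi, chi> = (1/|G|) sum_C |C| * |chi(C)|^2 = (1/8)[1*|1|^2 + 1*|1|^2 + 2*|-1|^2 + 2*|1|^2 + 2*|-1|^2]
  = (1/8)[(1) + (1) + (2) + (2) + (2)] = 8/8 = 1.
A character is irreducible iff <chi, chi> = 1, so this representation is irreducible.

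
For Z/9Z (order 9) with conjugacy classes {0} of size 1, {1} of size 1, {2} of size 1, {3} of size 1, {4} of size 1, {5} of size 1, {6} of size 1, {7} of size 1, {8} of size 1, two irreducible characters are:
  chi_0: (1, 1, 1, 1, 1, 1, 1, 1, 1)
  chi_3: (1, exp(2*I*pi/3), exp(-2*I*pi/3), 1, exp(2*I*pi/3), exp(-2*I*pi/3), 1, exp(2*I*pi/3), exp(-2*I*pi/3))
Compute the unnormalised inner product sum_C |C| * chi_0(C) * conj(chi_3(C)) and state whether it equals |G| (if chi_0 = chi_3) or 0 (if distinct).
Sum = 0; so <chi_0, chi_3> = 0 (distinct irreducibles are orthogonal).

Argument: Compute term by term over conjugacy classes (|C| * chi_0(C) * conj(chi_3(C))):
  1*(1)*conj(1) + 1*(1)*conj(exp(2*I*pi/3)) + 1*(1)*conj(exp(-2*I*pi/3)) + 1*(1)*conj(1) + 1*(1)*conj(exp(2*I*pi/3)) + 1*(1)*conj(exp(-2*I*pi/3)) + 1*(1)*conj(1) + 1*(1)*conj(exp(2*I*pi/3)) + 1*(1)*conj(exp(-2*I*pi/3))
  = (1) + (exp(-2*I*pi/3)) + (exp(2*I*pi/3)) + (1) + (exp(-2*I*pi/3)) + (exp(2*I*pi/3)) + (1) + (exp(-2*I*pi/3)) + (exp(2*I*pi/3))
  = 0.
(Exp terms are combined using exp(i*s)*conj(exp(i*t)) = exp(i*(s-t)), and sums of them are collapsed using the identity that for every m > 1 the m distinct m-th roots of unity sum to 0, e.g. 1 + exp(2*I*pi/3) + exp(-2*I*pi/3) = 0.)
Dividing by |G| = 9 gives 0/9 = 0, matching the row-orthogonality relation <chi_0, chi_3> = [chi_0 = chi_3].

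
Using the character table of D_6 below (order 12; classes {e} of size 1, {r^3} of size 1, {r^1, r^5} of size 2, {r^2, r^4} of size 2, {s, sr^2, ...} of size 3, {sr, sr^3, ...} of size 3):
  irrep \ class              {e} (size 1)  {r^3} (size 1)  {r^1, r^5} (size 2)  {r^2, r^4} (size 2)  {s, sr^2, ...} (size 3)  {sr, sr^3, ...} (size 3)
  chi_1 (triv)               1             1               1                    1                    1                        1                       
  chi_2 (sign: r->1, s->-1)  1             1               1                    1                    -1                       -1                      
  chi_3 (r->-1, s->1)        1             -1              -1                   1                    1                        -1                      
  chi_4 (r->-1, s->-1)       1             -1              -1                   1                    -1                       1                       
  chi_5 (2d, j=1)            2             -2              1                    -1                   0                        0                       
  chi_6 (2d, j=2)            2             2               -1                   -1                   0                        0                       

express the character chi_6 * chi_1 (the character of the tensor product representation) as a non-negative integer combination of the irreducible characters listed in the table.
chi_6 tensor chi_1 = chi_6 (all other irreducibles have multiplicity 0).

Derivation: The character of a tensor product is the pointwise product (chi_6 * chi_1)(C) = chi_6(C) * chi_1(C):
  {e}: (2)*(1), {r^3}: (2)*(1), {r^1, r^5}: (-1)*(1), {r^2, r^4}: (-1)*(1), {s, sr^2, ...}: (0)*(1), {sr, sr^3, ...}: (0)*(1)
so (chi_6 * chi_1) takes values
  {e} -> 2, {r^3} -> 2, {r^1, r^5} -> -1, {r^2, r^4} -> -1, {s, sr^2, ...} -> 0, {sr, sr^3, ...} -> 0.
Now take the inner product of this character with each irreducible chi from the table, <chi_6*chi_1, chi> = (1/12) sum_C |C| (chi_6*chi_1)(C) conj(chi(C)):
  <chi_6*chi_1, chi_1> = (1/12)[1*(2)*conj(1) + 1*(2)*conj(1) + 2*(-1)*conj(1) + 2*(-1)*conj(1) + 3*(0)*conj(1) + 3*(0)*conj(1)]
      = (1/12)[(2) + (2) + (-2) + (-2) + (0) + (0)] = 0/12 = 0
  <chi_6*chi_1, chi_2> = (1/12)[1*(2)*conj(1) + 1*(2)*conj(1) + 2*(-1)*conj(1) + 2*(-1)*conj(1) + 3*(0)*conj(-1) + 3*(0)*conj(-1)]
      = (1/12)[(2) + (2) + (-2) + (-2) + (0) + (0)] = 0/12 = 0
  <chi_6*chi_1, chi_3> = (1/12)[1*(2)*conj(1) + 1*(2)*conj(-1) + 2*(-1)*conj(-1) + 2*(-1)*conj(1) + 3*(0)*conj(1) + 3*(0)*conj(-1)]
      = (1/12)[(2) + (-2) + (2) + (-2) + (0) + (0)] = 0/12 = 0
  <chi_6*chi_1, chi_4> = (1/12)[1*(2)*conj(1) + 1*(2)*conj(-1) + 2*(-1)*conj(-1) + 2*(-1)*conj(1) + 3*(0)*conj(-1) + 3*(0)*conj(1)]
      = (1/12)[(2) + (-2) + (2) + (-2) + (0) + (0)] = 0/12 = 0
  <chi_6*chi_1, chi_5> = (1/12)[1*(2)*conj(2) + 1*(2)*conj(-2) + 2*(-1)*conj(1) + 2*(-1)*conj(-1) + 3*(0)*conj(0) + 3*(0)*conj(0)]
      = (1/12)[(4) + (-4) + (-2) + (2) + (0) + (0)] = 0/12 = 0
  <chi_6*chi_1, chi_6> = (1/12)[1*(2)*conj(2) + 1*(2)*conj(2) + 2*(-1)*conj(-1) + 2*(-1)*conj(-1) + 3*(0)*conj(0) + 3*(0)*conj(0)]
      = (1/12)[(4) + (4) + (2) + (2) + (0) + (0)] = 12/12 = 1
Hence the multiplicities are chi_6: 1. Dimension check: dim(chi_6)*dim(chi_1) = 2*1 = 2 and sum (mult * dim) = 1*2 = 2.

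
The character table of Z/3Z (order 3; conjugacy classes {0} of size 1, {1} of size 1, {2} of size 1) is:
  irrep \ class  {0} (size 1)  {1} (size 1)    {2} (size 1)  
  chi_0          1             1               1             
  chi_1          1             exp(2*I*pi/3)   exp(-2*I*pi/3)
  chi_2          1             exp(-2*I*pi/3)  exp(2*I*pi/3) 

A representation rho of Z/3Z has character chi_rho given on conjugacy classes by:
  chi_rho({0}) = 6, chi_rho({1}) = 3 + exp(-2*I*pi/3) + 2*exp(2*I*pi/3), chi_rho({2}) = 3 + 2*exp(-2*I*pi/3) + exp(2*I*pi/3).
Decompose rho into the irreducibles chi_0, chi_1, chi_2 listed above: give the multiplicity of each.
Multiplicities: chi_0: 3, chi_1: 2, chi_2: 1.

Explanation: Use <chi_rho, chi> = (1/|G|) sum_C |C| * chi_rho(C) * conj(chi(C)) with |G| = 3 for each irreducible chi in the table:
  <chi_rho, chi_0> = (1/3)[1*(6)*conj(1) + 1*(3 + exp(-2*I*pi/3) + 2*exp(2*I*pi/3))*conj(1) + 1*(3 + 2*exp(-2*I*pi/3) + exp(2*I*pi/3))*conj(1)]
      = (1/3)[(6) + (3 + exp(-2*I*pi/3) + 2*exp(2*I*pi/3)) + (3 + 2*exp(-2*I*pi/3) + exp(2*I*pi/3))] = 9/3 = 3
  <chi_rho, chi_1> = (1/3)[1*(6)*conj(1) + 1*(3 + exp(-2*I*pi/3) + 2*exp(2*I*pi/3))*conj(exp(2*I*pi/3)) + 1*(3 + 2*exp(-2*I*pi/3) + exp(2*I*pi/3))*conj(exp(-2*I*pi/3))]
      = (1/3)[(6) + (2 + 3*exp(-2*I*pi/3) + exp(2*I*pi/3)) + (2 + exp(-2*I*pi/3) + 3*exp(2*I*pi/3))] = 6/3 = 2
  <chi_rho, chi_2> = (1/3)[1*(6)*conj(1) + 1*(3 + exp(-2*I*pi/3) + 2*exp(2*I*pi/3))*conj(exp(-2*I*pi/3)) + 1*(3 + 2*exp(-2*I*pi/3) + exp(2*I*pi/3))*conj(exp(2*I*pi/3))]
      = (1/3)[(6) + (1 + 2*exp(-2*I*pi/3) + 3*exp(2*I*pi/3)) + (1 + 3*exp(-2*I*pi/3) + 2*exp(2*I*pi/3))] = 3/3 = 1
(Exp terms are combined using exp(i*s)*conj(exp(i*t)) = exp(i*(s-t)), and sums of them are collapsed using the identity that for every m > 1 the m distinct m-th roots of unity sum to 0, e.g. 1 + exp(2*I*pi/3) + exp(-2*I*pi/3) = 0.)
Dimension check: dim(rho) = sum (mult * dim) = 3*1 + 2*1 + 1*1 = 6 = chi_rho(e) = 6.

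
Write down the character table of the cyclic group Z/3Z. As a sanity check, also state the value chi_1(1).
Character table of Z/3Z (irreps indexed chi_0,...,chi_2 with chi_k(m) = zeta_3^(k*m), zeta_3 = exp(2*pi*i/3)):
  irrep \ class  {0} (size 1)  {1} (size 1)    {2} (size 1)  
  chi_0          1             1               1             
  chi_1          1             exp(2*I*pi/3)   exp(-2*I*pi/3)
  chi_2          1             exp(-2*I*pi/3)  exp(2*I*pi/3) 

Spot check: chi_1(1) = zeta_3^(1*1) = zeta_3^1 = exp(2*I*pi/3).

Working: Z/3Z is abelian, so all 3 irreducible complex representations are 1-dimensional. They are given by chi_k(m) = zeta_3^(k*m) for k = 0,...,2. Row orthogonality: sum_m chi_k(m) conj(chi_l(m)) = 3 * [k = l].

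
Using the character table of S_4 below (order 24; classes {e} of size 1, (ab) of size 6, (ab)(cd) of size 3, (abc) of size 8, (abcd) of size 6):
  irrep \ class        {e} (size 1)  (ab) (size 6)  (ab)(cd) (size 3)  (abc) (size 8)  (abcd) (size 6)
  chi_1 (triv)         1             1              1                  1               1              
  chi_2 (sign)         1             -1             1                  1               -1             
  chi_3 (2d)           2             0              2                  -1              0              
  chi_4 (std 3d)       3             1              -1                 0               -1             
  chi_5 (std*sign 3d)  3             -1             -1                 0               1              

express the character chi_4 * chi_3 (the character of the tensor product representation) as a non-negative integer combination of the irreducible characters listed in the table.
chi_4 tensor chi_3 = chi_4 + chi_5 (all other irreducibles have multiplicity 0).

Reasoning: The character of a tensor product is the pointwise product (chi_4 * chi_3)(C) = chi_4(C) * chi_3(C):
  {e}: (3)*(2), (ab): (1)*(0), (ab)(cd): (-1)*(2), (abc): (0)*(-1), (abcd): (-1)*(0)
so (chi_4 * chi_3) takes values
  {e} -> 6, (ab) -> 0, (ab)(cd) -> -2, (abc) -> 0, (abcd) -> 0.
Now take the inner product of this character with each irreducible chi from the table, <chi_4*chi_3, chi> = (1/24) sum_C |C| (chi_4*chi_3)(C) conj(chi(C)):
  <chi_4*chi_3, chi_1> = (1/24)[1*(6)*conj(1) + 6*(0)*conj(1) + 3*(-2)*conj(1) + 8*(0)*conj(1) + 6*(0)*conj(1)]
      = (1/24)[(6) + (0) + (-6) + (0) + (0)] = 0/24 = 0
  <chi_4*chi_3, chi_2> = (1/24)[1*(6)*conj(1) + 6*(0)*conj(-1) + 3*(-2)*conj(1) + 8*(0)*conj(1) + 6*(0)*conj(-1)]
      = (1/24)[(6) + (0) + (-6) + (0) + (0)] = 0/24 = 0
  <chi_4*chi_3, chi_3> = (1/24)[1*(6)*conj(2) + 6*(0)*conj(0) + 3*(-2)*conj(2) + 8*(0)*conj(-1) + 6*(0)*conj(0)]
      = (1/24)[(12) + (0) + (-12) + (0) + (0)] = 0/24 = 0
  <chi_4*chi_3, chi_4> = (1/24)[1*(6)*conj(3) + 6*(0)*conj(1) + 3*(-2)*conj(-1) + 8*(0)*conj(0) + 6*(0)*conj(-1)]
      = (1/24)[(18) + (0) + (6) + (0) + (0)] = 24/24 = 1
  <chi_4*chi_3, chi_5> = (1/24)[1*(6)*conj(3) + 6*(0)*conj(-1) + 3*(-2)*conj(-1) + 8*(0)*conj(0) + 6*(0)*conj(1)]
      = (1/24)[(18) + (0) + (6) + (0) + (0)] = 24/24 = 1
Hence the multiplicities are chi_4: 1, chi_5: 1. Dimension check: dim(chi_4)*dim(chi_3) = 3*2 = 6 and sum (mult * dim) = 1*3 + 1*3 = 6.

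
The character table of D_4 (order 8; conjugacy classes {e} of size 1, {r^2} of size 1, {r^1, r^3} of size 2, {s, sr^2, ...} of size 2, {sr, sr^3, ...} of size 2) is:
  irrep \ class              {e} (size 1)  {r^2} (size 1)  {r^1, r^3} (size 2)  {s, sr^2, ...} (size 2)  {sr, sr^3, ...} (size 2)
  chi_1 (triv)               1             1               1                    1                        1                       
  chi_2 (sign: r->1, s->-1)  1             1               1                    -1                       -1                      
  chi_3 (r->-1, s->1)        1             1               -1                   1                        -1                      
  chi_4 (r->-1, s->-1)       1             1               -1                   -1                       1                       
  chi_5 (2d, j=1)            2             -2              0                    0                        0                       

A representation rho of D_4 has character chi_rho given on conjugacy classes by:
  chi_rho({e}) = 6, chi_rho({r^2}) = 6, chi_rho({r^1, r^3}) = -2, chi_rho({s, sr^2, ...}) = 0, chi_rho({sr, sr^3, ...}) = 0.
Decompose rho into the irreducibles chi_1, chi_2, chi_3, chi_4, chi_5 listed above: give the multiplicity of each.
Multiplicities: chi_1: 1, chi_2: 1, chi_3: 2, chi_4: 2, chi_5: 0.

Why: Use <chi_rho, chi> = (1/|G|) sum_C |C| * chi_rho(C) * conj(chi(C)) with |G| = 8 for each irreducible chi in the table:
  <chi_rho, chi_1> = (1/8)[1*(6)*conj(1) + 1*(6)*conj(1) + 2*(-2)*conj(1) + 2*(0)*conj(1) + 2*(0)*conj(1)]
      = (1/8)[(6) + (6) + (-4) + (0) + (0)] = 8/8 = 1
  <chi_rho, chi_2> = (1/8)[1*(6)*conj(1) + 1*(6)*conj(1) + 2*(-2)*conj(1) + 2*(0)*conj(-1) + 2*(0)*conj(-1)]
      = (1/8)[(6) + (6) + (-4) + (0) + (0)] = 8/8 = 1
  <chi_rho, chi_3> = (1/8)[1*(6)*conj(1) + 1*(6)*conj(1) + 2*(-2)*conj(-1) + 2*(0)*conj(1) + 2*(0)*conj(-1)]
      = (1/8)[(6) + (6) + (4) + (0) + (0)] = 16/8 = 2
  <chi_rho, chi_4> = (1/8)[1*(6)*conj(1) + 1*(6)*conj(1) + 2*(-2)*conj(-1) + 2*(0)*conj(-1) + 2*(0)*conj(1)]
      = (1/8)[(6) + (6) + (4) + (0) + (0)] = 16/8 = 2
  <chi_rho, chi_5> = (1/8)[1*(6)*conj(2) + 1*(6)*conj(-2) + 2*(-2)*conj(0) + 2*(0)*conj(0) + 2*(0)*conj(0)]
      = (1/8)[(12) + (-12) + (0) + (0) + (0)] = 0/8 = 0
Dimension check: dim(rho) = sum (mult * dim) = 1*1 + 1*1 + 2*1 + 2*1 + 0*2 = 6 = chi_rho(e) = 6.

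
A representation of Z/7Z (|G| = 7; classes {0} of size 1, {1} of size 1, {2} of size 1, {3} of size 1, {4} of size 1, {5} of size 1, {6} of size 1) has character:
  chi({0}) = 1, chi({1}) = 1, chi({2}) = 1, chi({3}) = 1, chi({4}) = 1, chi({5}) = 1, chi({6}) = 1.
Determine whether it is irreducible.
Irreducible: <chi, chi> = 1.

Working: <chi, chi> = (1/|G|) sum_C |C| * |chi(C)|^2 = (1/7)[1*|1|^2 + 1*|1|^2 + 1*|1|^2 + 1*|1|^2 + 1*|1|^2 + 1*|1|^2 + 1*|1|^2]
  = (1/7)[(1) + (1) + (1) + (1) + (1) + (1) + (1)] = 7/7 = 1.
(Exp terms are combined using exp(i*s)*conj(exp(i*t)) = exp(i*(s-t)), and sums of them are collapsed using the identity that for every m > 1 the m distinct m-th roots of unity sum to 0, e.g. 1 + exp(2*I*pi/3) + exp(-2*I*pi/3) = 0.)
A character is irreducible iff <chi, chi> = 1, so this representation is irreducible.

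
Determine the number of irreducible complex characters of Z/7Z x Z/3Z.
21

Proof sketch: The number of irreducible complex representations of a finite group equals its number of conjugacy classes. Z/7Z x Z/3Z is abelian of order 21, so every element is its own conjugacy class: 21 classes, so Z/7Z x Z/3Z (order 21) has exactly 21 irreducible complex representations.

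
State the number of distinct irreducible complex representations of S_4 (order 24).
5

Details: The number of irreducible complex representations of a finite group equals its number of conjugacy classes. Conjugacy classes in S_4 correspond to cycle types, i.e. partitions of 4; there are p(4) = 5 of them, so S_4 (order 24) has exactly 5 irreducible complex representations.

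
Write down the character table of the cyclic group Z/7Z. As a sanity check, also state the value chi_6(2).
Character table of Z/7Z (irreps indexed chi_0,...,chi_6 with chi_k(m) = zeta_7^(k*m), zeta_7 = exp(2*pi*i/7)):
  irrep \ class  {0} (size 1)  {1} (size 1)    {2} (size 1)    {3} (size 1)    {4} (size 1)    {5} (size 1)    {6} (size 1)  
  chi_0          1             1               1               1               1               1               1             
  chi_1          1             exp(2*I*pi/7)   exp(4*I*pi/7)   exp(6*I*pi/7)   exp(-6*I*pi/7)  exp(-4*I*pi/7)  exp(-2*I*pi/7)
  chi_2          1             exp(4*I*pi/7)   exp(-6*I*pi/7)  exp(-2*I*pi/7)  exp(2*I*pi/7)   exp(6*I*pi/7)   exp(-4*I*pi/7)
  chi_3          1             exp(6*I*pi/7)   exp(-2*I*pi/7)  exp(4*I*pi/7)   exp(-4*I*pi/7)  exp(2*I*pi/7)   exp(-6*I*pi/7)
  chi_4          1             exp(-6*I*pi/7)  exp(2*I*pi/7)   exp(-4*I*pi/7)  exp(4*I*pi/7)   exp(-2*I*pi/7)  exp(6*I*pi/7) 
  chi_5          1             exp(-4*I*pi/7)  exp(6*I*pi/7)   exp(2*I*pi/7)   exp(-2*I*pi/7)  exp(-6*I*pi/7)  exp(4*I*pi/7) 
  chi_6          1             exp(-2*I*pi/7)  exp(-4*I*pi/7)  exp(-6*I*pi/7)  exp(6*I*pi/7)   exp(4*I*pi/7)   exp(2*I*pi/7) 

Spot check: chi_6(2) = zeta_7^(6*2) = zeta_7^12 = exp(-4*I*pi/7).

Explanation: Z/7Z is abelian, so all 7 irreducible complex representations are 1-dimensional. They are given by chi_k(m) = zeta_7^(k*m) for k = 0,...,6. Row orthogonality: sum_m chi_k(m) conj(chi_l(m)) = 7 * [k = l].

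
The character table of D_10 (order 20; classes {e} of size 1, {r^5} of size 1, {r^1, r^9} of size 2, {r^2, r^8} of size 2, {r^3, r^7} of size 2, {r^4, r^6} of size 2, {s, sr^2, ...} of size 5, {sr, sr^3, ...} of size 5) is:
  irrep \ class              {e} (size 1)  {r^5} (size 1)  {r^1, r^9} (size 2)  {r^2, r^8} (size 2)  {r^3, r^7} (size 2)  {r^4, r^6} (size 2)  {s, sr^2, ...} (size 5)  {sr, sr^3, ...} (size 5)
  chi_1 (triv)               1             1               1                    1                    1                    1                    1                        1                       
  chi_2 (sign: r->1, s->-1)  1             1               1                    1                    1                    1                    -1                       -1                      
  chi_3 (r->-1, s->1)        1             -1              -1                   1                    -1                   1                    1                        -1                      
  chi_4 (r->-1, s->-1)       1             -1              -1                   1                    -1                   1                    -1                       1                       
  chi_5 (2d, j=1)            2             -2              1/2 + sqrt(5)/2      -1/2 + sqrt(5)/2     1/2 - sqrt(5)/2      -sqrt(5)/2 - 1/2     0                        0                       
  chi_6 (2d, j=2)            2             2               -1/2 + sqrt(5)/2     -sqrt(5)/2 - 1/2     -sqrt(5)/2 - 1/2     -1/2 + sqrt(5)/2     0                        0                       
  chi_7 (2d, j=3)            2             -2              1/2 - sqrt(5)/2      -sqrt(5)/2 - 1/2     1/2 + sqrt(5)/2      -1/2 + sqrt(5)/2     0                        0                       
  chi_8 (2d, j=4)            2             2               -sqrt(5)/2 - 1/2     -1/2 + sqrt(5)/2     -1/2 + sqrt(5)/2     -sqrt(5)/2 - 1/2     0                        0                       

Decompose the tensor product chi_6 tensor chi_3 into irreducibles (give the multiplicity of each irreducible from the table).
chi_6 tensor chi_3 = chi_7 (all other irreducibles have multiplicity 0).

Reasoning: The character of a tensor product is the pointwise product (chi_6 * chi_3)(C) = chi_6(C) * chi_3(C):
  {e}: (2)*(1), {r^5}: (2)*(-1), {r^1, r^9}: (-1/2 + sqrt(5)/2)*(-1), {r^2, r^8}: (-sqrt(5)/2 - 1/2)*(1), {r^3, r^7}: (-sqrt(5)/2 - 1/2)*(-1), {r^4, r^6}: (-1/2 + sqrt(5)/2)*(1), {s, sr^2, ...}: (0)*(1), {sr, sr^3, ...}: (0)*(-1)
so (chi_6 * chi_3) takes values
  {e} -> 2, {r^5} -> -2, {r^1, r^9} -> 1/2 - sqrt(5)/2, {r^2, r^8} -> -sqrt(5)/2 - 1/2, {r^3, r^7} -> 1/2 + sqrt(5)/2, {r^4, r^6} -> -1/2 + sqrt(5)/2, {s, sr^2, ...} -> 0, {sr, sr^3, ...} -> 0.
Now take the inner product of this character with each irreducible chi from the table, <chi_6*chi_3, chi> = (1/20) sum_C |C| (chi_6*chi_3)(C) conj(chi(C)):
  <chi_6*chi_3, chi_1> = (1/20)[1*(2)*conj(1) + 1*(-2)*conj(1) + 2*(1/2 - sqrt(5)/2)*conj(1) + 2*(-sqrt(5)/2 - 1/2)*conj(1) + 2*(1/2 + sqrt(5)/2)*conj(1) + 2*(-1/2 + sqrt(5)/2)*conj(1) + 5*(0)*conj(1) + 5*(0)*conj(1)]
      = (1/20)[(2) + (-2) + (1 - sqrt(5)) + (-sqrt(5) - 1) + (1 + sqrt(5)) + (-1 + sqrt(5)) + (0) + (0)] = 0/20 = 0
  <chi_6*chi_3, chi_2> = (1/20)[1*(2)*conj(1) + 1*(-2)*conj(1) + 2*(1/2 - sqrt(5)/2)*conj(1) + 2*(-sqrt(5)/2 - 1/2)*conj(1) + 2*(1/2 + sqrt(5)/2)*conj(1) + 2*(-1/2 + sqrt(5)/2)*conj(1) + 5*(0)*conj(-1) + 5*(0)*conj(-1)]
      = (1/20)[(2) + (-2) + (1 - sqrt(5)) + (-sqrt(5) - 1) + (1 + sqrt(5)) + (-1 + sqrt(5)) + (0) + (0)] = 0/20 = 0
  <chi_6*chi_3, chi_3> = (1/20)[1*(2)*conj(1) + 1*(-2)*conj(-1) + 2*(1/2 - sqrt(5)/2)*conj(-1) + 2*(-sqrt(5)/2 - 1/2)*conj(1) + 2*(1/2 + sqrt(5)/2)*conj(-1) + 2*(-1/2 + sqrt(5)/2)*conj(1) + 5*(0)*conj(1) + 5*(0)*conj(-1)]
      = (1/20)[(2) + (2) + (-1 + sqrt(5)) + (-sqrt(5) - 1) + (-sqrt(5) - 1) + (-1 + sqrt(5)) + (0) + (0)] = 0/20 = 0
  <chi_6*chi_3, chi_4> = (1/20)[1*(2)*conj(1) + 1*(-2)*conj(-1) + 2*(1/2 - sqrt(5)/2)*conj(-1) + 2*(-sqrt(5)/2 - 1/2)*conj(1) + 2*(1/2 + sqrt(5)/2)*conj(-1) + 2*(-1/2 + sqrt(5)/2)*conj(1) + 5*(0)*conj(-1) + 5*(0)*conj(1)]
      = (1/20)[(2) + (2) + (-1 + sqrt(5)) + (-sqrt(5) - 1) + (-sqrt(5) - 1) + (-1 + sqrt(5)) + (0) + (0)] = 0/20 = 0
  <chi_6*chi_3, chi_5> = (1/20)[1*(2)*conj(2) + 1*(-2)*conj(-2) + 2*(1/2 - sqrt(5)/2)*conj(1/2 + sqrt(5)/2) + 2*(-sqrt(5)/2 - 1/2)*conj(-1/2 + sqrt(5)/2) + 2*(1/2 + sqrt(5)/2)*conj(1/2 - sqrt(5)/2) + 2*(-1/2 + sqrt(5)/2)*conj(-sqrt(5)/2 - 1/2) + 5*(0)*conj(0) + 5*(0)*conj(0)]
      = (1/20)[(4) + (4) + (-2) + (-2) + (-2) + (-2) + (0) + (0)] = 0/20 = 0
  <chi_6*chi_3, chi_6> = (1/20)[1*(2)*conj(2) + 1*(-2)*conj(2) + 2*(1/2 - sqrt(5)/2)*conj(-1/2 + sqrt(5)/2) + 2*(-sqrt(5)/2 - 1/2)*conj(-sqrt(5)/2 - 1/2) + 2*(1/2 + sqrt(5)/2)*conj(-sqrt(5)/2 - 1/2) + 2*(-1/2 + sqrt(5)/2)*conj(-1/2 + sqrt(5)/2) + 5*(0)*conj(0) + 5*(0)*conj(0)]
      = (1/20)[(4) + (-4) + (-3 + sqrt(5)) + (sqrt(5) + 3) + (-3 - sqrt(5)) + (3 - sqrt(5)) + (0) + (0)] = 0/20 = 0
  <chi_6*chi_3, chi_7> = (1/20)[1*(2)*conj(2) + 1*(-2)*conj(-2) + 2*(1/2 - sqrt(5)/2)*conj(1/2 - sqrt(5)/2) + 2*(-sqrt(5)/2 - 1/2)*conj(-sqrt(5)/2 - 1/2) + 2*(1/2 + sqrt(5)/2)*conj(1/2 + sqrt(5)/2) + 2*(-1/2 + sqrt(5)/2)*conj(-1/2 + sqrt(5)/2) + 5*(0)*conj(0) + 5*(0)*conj(0)]
      = (1/20)[(4) + (4) + (3 - sqrt(5)) + (sqrt(5) + 3) + (sqrt(5) + 3) + (3 - sqrt(5)) + (0) + (0)] = 20/20 = 1
  <chi_6*chi_3, chi_8> = (1/20)[1*(2)*conj(2) + 1*(-2)*conj(2) + 2*(1/2 - sqrt(5)/2)*conj(-sqrt(5)/2 - 1/2) + 2*(-sqrt(5)/2 - 1/2)*conj(-1/2 + sqrt(5)/2) + 2*(1/2 + sqrt(5)/2)*conj(-1/2 + sqrt(5)/2) + 2*(-1/2 + sqrt(5)/2)*conj(-sqrt(5)/2 - 1/2) + 5*(0)*conj(0) + 5*(0)*conj(0)]
      = (1/20)[(4) + (-4) + (2) + (-2) + (2) + (-2) + (0) + (0)] = 0/20 = 0
Hence the multiplicities are chi_7: 1. Dimension check: dim(chi_6)*dim(chi_3) = 2*1 = 2 and sum (mult * dim) = 1*2 = 2.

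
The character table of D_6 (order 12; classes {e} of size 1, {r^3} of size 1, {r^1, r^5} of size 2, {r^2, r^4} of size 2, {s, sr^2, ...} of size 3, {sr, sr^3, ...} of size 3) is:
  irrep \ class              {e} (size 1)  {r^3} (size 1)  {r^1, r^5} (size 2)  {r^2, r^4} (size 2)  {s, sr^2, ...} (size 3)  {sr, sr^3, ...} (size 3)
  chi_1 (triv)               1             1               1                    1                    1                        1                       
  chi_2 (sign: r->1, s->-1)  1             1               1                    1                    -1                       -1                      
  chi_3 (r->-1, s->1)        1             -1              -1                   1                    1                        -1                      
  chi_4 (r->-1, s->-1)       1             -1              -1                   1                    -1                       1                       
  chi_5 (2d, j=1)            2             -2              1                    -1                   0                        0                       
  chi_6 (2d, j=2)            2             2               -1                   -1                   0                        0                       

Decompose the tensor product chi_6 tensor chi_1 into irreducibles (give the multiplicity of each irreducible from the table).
chi_6 tensor chi_1 = chi_6 (all other irreducibles have multiplicity 0).

Justification: The character of a tensor product is the pointwise product (chi_6 * chi_1)(C) = chi_6(C) * chi_1(C):
  {e}: (2)*(1), {r^3}: (2)*(1), {r^1, r^5}: (-1)*(1), {r^2, r^4}: (-1)*(1), {s, sr^2, ...}: (0)*(1), {sr, sr^3, ...}: (0)*(1)
so (chi_6 * chi_1) takes values
  {e} -> 2, {r^3} -> 2, {r^1, r^5} -> -1, {r^2, r^4} -> -1, {s, sr^2, ...} -> 0, {sr, sr^3, ...} -> 0.
Now take the inner product of this character with each irreducible chi from the table, <chi_6*chi_1, chi> = (1/12) sum_C |C| (chi_6*chi_1)(C) conj(chi(C)):
  <chi_6*chi_1, chi_1> = (1/12)[1*(2)*conj(1) + 1*(2)*conj(1) + 2*(-1)*conj(1) + 2*(-1)*conj(1) + 3*(0)*conj(1) + 3*(0)*conj(1)]
      = (1/12)[(2) + (2) + (-2) + (-2) + (0) + (0)] = 0/12 = 0
  <chi_6*chi_1, chi_2> = (1/12)[1*(2)*conj(1) + 1*(2)*conj(1) + 2*(-1)*conj(1) + 2*(-1)*conj(1) + 3*(0)*conj(-1) + 3*(0)*conj(-1)]
      = (1/12)[(2) + (2) + (-2) + (-2) + (0) + (0)] = 0/12 = 0
  <chi_6*chi_1, chi_3> = (1/12)[1*(2)*conj(1) + 1*(2)*conj(-1) + 2*(-1)*conj(-1) + 2*(-1)*conj(1) + 3*(0)*conj(1) + 3*(0)*conj(-1)]
      = (1/12)[(2) + (-2) + (2) + (-2) + (0) + (0)] = 0/12 = 0
  <chi_6*chi_1, chi_4> = (1/12)[1*(2)*conj(1) + 1*(2)*conj(-1) + 2*(-1)*conj(-1) + 2*(-1)*conj(1) + 3*(0)*conj(-1) + 3*(0)*conj(1)]
      = (1/12)[(2) + (-2) + (2) + (-2) + (0) + (0)] = 0/12 = 0
  <chi_6*chi_1, chi_5> = (1/12)[1*(2)*conj(2) + 1*(2)*conj(-2) + 2*(-1)*conj(1) + 2*(-1)*conj(-1) + 3*(0)*conj(0) + 3*(0)*conj(0)]
      = (1/12)[(4) + (-4) + (-2) + (2) + (0) + (0)] = 0/12 = 0
  <chi_6*chi_1, chi_6> = (1/12)[1*(2)*conj(2) + 1*(2)*conj(2) + 2*(-1)*conj(-1) + 2*(-1)*conj(-1) + 3*(0)*conj(0) + 3*(0)*conj(0)]
      = (1/12)[(4) + (4) + (2) + (2) + (0) + (0)] = 12/12 = 1
Hence the multiplicities are chi_6: 1. Dimension check: dim(chi_6)*dim(chi_1) = 2*1 = 2 and sum (mult * dim) = 1*2 = 2.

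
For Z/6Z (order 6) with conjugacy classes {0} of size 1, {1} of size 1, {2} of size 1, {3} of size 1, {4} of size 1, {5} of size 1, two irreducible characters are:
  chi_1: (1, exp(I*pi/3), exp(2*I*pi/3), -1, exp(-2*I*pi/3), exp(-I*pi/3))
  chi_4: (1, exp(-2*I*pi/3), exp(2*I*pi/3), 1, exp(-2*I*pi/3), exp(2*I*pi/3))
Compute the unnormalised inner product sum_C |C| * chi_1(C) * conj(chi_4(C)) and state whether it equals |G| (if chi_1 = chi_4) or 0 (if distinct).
Sum = 0; so <chi_1, chi_4> = 0 (distinct irreducibles are orthogonal).

Derivation: Compute term by term over conjugacy classes (|C| * chi_1(C) * conj(chi_4(C))):
  1*(1)*conj(1) + 1*(exp(I*pi/3))*conj(exp(-2*I*pi/3)) + 1*(exp(2*I*pi/3))*conj(exp(2*I*pi/3)) + 1*(-1)*conj(1) + 1*(exp(-2*I*pi/3))*conj(exp(-2*I*pi/3)) + 1*(exp(-I*pi/3))*conj(exp(2*I*pi/3))
  = (1) + (-1) + (1) + (-1) + (1) + (-1)
  = 0.
(Exp terms are combined using exp(i*s)*conj(exp(i*t)) = exp(i*(s-t)), and sums of them are collapsed using the identity that for every m > 1 the m distinct m-th roots of unity sum to 0, e.g. 1 + exp(2*I*pi/3) + exp(-2*I*pi/3) = 0.)
Dividing by |G| = 6 gives 0/6 = 0, matching the row-orthogonality relation <chi_1, chi_4> = [chi_1 = chi_4].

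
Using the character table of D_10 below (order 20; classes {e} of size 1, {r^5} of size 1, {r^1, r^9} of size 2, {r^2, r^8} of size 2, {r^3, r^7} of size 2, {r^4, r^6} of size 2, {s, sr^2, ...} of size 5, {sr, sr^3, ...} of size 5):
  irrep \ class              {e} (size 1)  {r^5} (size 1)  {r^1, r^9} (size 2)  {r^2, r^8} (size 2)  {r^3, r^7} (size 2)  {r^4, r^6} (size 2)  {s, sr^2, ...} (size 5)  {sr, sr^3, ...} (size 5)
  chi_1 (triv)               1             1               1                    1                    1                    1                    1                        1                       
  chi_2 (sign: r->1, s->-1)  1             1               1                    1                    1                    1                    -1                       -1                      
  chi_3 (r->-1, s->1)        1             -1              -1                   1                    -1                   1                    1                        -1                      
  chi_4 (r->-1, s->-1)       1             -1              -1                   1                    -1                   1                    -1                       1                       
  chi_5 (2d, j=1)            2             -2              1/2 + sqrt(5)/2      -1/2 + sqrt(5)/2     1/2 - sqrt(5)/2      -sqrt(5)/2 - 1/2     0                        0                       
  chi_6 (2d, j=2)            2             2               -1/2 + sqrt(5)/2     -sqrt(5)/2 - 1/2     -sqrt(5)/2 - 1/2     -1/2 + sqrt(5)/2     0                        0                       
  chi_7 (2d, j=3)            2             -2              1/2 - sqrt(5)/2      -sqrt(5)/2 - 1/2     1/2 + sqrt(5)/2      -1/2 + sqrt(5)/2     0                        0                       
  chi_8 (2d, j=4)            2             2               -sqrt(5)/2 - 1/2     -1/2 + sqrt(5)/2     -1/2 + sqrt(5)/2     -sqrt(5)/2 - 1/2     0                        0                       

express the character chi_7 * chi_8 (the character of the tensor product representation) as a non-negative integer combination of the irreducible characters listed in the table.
chi_7 tensor chi_8 = chi_5 + chi_7 (all other irreducibles have multiplicity 0).

Proof sketch: The character of a tensor product is the pointwise product (chi_7 * chi_8)(C) = chi_7(C) * chi_8(C):
  {e}: (2)*(2), {r^5}: (-2)*(2), {r^1, r^9}: (1/2 - sqrt(5)/2)*(-sqrt(5)/2 - 1/2), {r^2, r^8}: (-sqrt(5)/2 - 1/2)*(-1/2 + sqrt(5)/2), {r^3, r^7}: (1/2 + sqrt(5)/2)*(-1/2 + sqrt(5)/2), {r^4, r^6}: (-1/2 + sqrt(5)/2)*(-sqrt(5)/2 - 1/2), {s, sr^2, ...}: (0)*(0), {sr, sr^3, ...}: (0)*(0)
so (chi_7 * chi_8) takes values
  {e} -> 4, {r^5} -> -4, {r^1, r^9} -> 1, {r^2, r^8} -> -1, {r^3, r^7} -> 1, {r^4, r^6} -> -1, {s, sr^2, ...} -> 0, {sr, sr^3, ...} -> 0.
Now take the inner product of this character with each irreducible chi from the table, <chi_7*chi_8, chi> = (1/20) sum_C |C| (chi_7*chi_8)(C) conj(chi(C)):
  <chi_7*chi_8, chi_1> = (1/20)[1*(4)*conj(1) + 1*(-4)*conj(1) + 2*(1)*conj(1) + 2*(-1)*conj(1) + 2*(1)*conj(1) + 2*(-1)*conj(1) + 5*(0)*conj(1) + 5*(0)*conj(1)]
      = (1/20)[(4) + (-4) + (2) + (-2) + (2) + (-2) + (0) + (0)] = 0/20 = 0
  <chi_7*chi_8, chi_2> = (1/20)[1*(4)*conj(1) + 1*(-4)*conj(1) + 2*(1)*conj(1) + 2*(-1)*conj(1) + 2*(1)*conj(1) + 2*(-1)*conj(1) + 5*(0)*conj(-1) + 5*(0)*conj(-1)]
      = (1/20)[(4) + (-4) + (2) + (-2) + (2) + (-2) + (0) + (0)] = 0/20 = 0
  <chi_7*chi_8, chi_3> = (1/20)[1*(4)*conj(1) + 1*(-4)*conj(-1) + 2*(1)*conj(-1) + 2*(-1)*conj(1) + 2*(1)*conj(-1) + 2*(-1)*conj(1) + 5*(0)*conj(1) + 5*(0)*conj(-1)]
      = (1/20)[(4) + (4) + (-2) + (-2) + (-2) + (-2) + (0) + (0)] = 0/20 = 0
  <chi_7*chi_8, chi_4> = (1/20)[1*(4)*conj(1) + 1*(-4)*conj(-1) + 2*(1)*conj(-1) + 2*(-1)*conj(1) + 2*(1)*conj(-1) + 2*(-1)*conj(1) + 5*(0)*conj(-1) + 5*(0)*conj(1)]
      = (1/20)[(4) + (4) + (-2) + (-2) + (-2) + (-2) + (0) + (0)] = 0/20 = 0
  <chi_7*chi_8, chi_5> = (1/20)[1*(4)*conj(2) + 1*(-4)*conj(-2) + 2*(1)*conj(1/2 + sqrt(5)/2) + 2*(-1)*conj(-1/2 + sqrt(5)/2) + 2*(1)*conj(1/2 - sqrt(5)/2) + 2*(-1)*conj(-sqrt(5)/2 - 1/2) + 5*(0)*conj(0) + 5*(0)*conj(0)]
      = (1/20)[(8) + (8) + (1 + sqrt(5)) + (1 - sqrt(5)) + (1 - sqrt(5)) + (1 + sqrt(5)) + (0) + (0)] = 20/20 = 1
  <chi_7*chi_8, chi_6> = (1/20)[1*(4)*conj(2) + 1*(-4)*conj(2) + 2*(1)*conj(-1/2 + sqrt(5)/2) + 2*(-1)*conj(-sqrt(5)/2 - 1/2) + 2*(1)*conj(-sqrt(5)/2 - 1/2) + 2*(-1)*conj(-1/2 + sqrt(5)/2) + 5*(0)*conj(0) + 5*(0)*conj(0)]
      = (1/20)[(8) + (-8) + (-1 + sqrt(5)) + (1 + sqrt(5)) + (-sqrt(5) - 1) + (1 - sqrt(5)) + (0) + (0)] = 0/20 = 0
  <chi_7*chi_8, chi_7> = (1/20)[1*(4)*conj(2) + 1*(-4)*conj(-2) + 2*(1)*conj(1/2 - sqrt(5)/2) + 2*(-1)*conj(-sqrt(5)/2 - 1/2) + 2*(1)*conj(1/2 + sqrt(5)/2) + 2*(-1)*conj(-1/2 + sqrt(5)/2) + 5*(0)*conj(0) + 5*(0)*conj(0)]
      = (1/20)[(8) + (8) + (1 - sqrt(5)) + (1 + sqrt(5)) + (1 + sqrt(5)) + (1 - sqrt(5)) + (0) + (0)] = 20/20 = 1
  <chi_7*chi_8, chi_8> = (1/20)[1*(4)*conj(2) + 1*(-4)*conj(2) + 2*(1)*conj(-sqrt(5)/2 - 1/2) + 2*(-1)*conj(-1/2 + sqrt(5)/2) + 2*(1)*conj(-1/2 + sqrt(5)/2) + 2*(-1)*conj(-sqrt(5)/2 - 1/2) + 5*(0)*conj(0) + 5*(0)*conj(0)]
      = (1/20)[(8) + (-8) + (-sqrt(5) - 1) + (1 - sqrt(5)) + (-1 + sqrt(5)) + (1 + sqrt(5)) + (0) + (0)] = 0/20 = 0
Hence the multiplicities are chi_5: 1, chi_7: 1. Dimension check: dim(chi_7)*dim(chi_8) = 2*2 = 4 and sum (mult * dim) = 1*2 + 1*2 = 4.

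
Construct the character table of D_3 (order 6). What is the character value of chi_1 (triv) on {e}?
Conjugacy classes: {e} of size 1, {r^1, r^2} of size 2, {s, sr, ..., sr^2} of size 3.
Character table:
  irrep \ class              {e} (size 1)  {r^1, r^2} (size 2)  {s, sr, ..., sr^2} (size 3)
  chi_1 (triv)               1             1                    1                          
  chi_2 (sign: r->1, s->-1)  1             1                    -1                         
  chi_3 (2d, j=1)            2             -1                   0                          

Spot check: chi_1 (triv) on {e} = 1.

Solution. D_3 has order 2*3 = 6 with 3 conjugacy classes, hence 3 irreducibles. Sum of squared dims 1 + 1 + 4 = 6 = |G|. Linear characters come from the abelianisation; the 2-dimensional irreps have character r^k -> 2*cos(2*pi*j*k/3), reflections -> 0.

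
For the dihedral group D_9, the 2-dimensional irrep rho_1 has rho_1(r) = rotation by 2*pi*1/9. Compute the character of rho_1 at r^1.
chi_{rho_1}(r^1) = 2*cos(2*pi*1*1/9) = 2*cos(2*pi/9)

Details: rho_1(r^1) is rotation by angle 2*pi*1*1/9, whose trace is 2*cos(2*pi*1*1/9) = 2*cos(2*pi/9).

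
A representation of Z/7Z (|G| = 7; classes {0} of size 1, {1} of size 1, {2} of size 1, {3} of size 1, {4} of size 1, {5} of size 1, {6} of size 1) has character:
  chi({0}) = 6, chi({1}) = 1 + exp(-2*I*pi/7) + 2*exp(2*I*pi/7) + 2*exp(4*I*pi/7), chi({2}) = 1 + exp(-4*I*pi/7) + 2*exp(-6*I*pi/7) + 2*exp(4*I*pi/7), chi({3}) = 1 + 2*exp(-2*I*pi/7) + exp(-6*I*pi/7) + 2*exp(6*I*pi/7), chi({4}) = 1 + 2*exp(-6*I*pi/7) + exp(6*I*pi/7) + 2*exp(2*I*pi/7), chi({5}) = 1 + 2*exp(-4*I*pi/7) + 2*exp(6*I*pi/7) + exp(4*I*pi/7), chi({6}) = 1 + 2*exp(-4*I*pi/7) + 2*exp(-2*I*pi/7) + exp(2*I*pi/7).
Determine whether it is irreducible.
Not irreducible (reducible): <chi, chi> = 10 > 1.

Proof sketch: <chi, chi> = (1/|G|) sum_C |C| * |chi(C)|^2 = (1/7)[1*|6|^2 + 1*|1 + exp(-2*I*pi/7) + 2*exp(2*I*pi/7) + 2*exp(4*I*pi/7)|^2 + 1*|1 + exp(-4*I*pi/7) + 2*exp(-6*I*pi/7) + 2*exp(4*I*pi/7)|^2 + 1*|1 + 2*exp(-2*I*pi/7) + exp(-6*I*pi/7) + 2*exp(6*I*pi/7)|^2 + 1*|1 + 2*exp(-6*I*pi/7) + exp(6*I*pi/7) + 2*exp(2*I*pi/7)|^2 + 1*|1 + 2*exp(-4*I*pi/7) + 2*exp(6*I*pi/7) + exp(4*I*pi/7)|^2 + 1*|1 + 2*exp(-4*I*pi/7) + 2*exp(-2*I*pi/7) + exp(2*I*pi/7)|^2]
  = (1/7)[(36) + (10 + 7*exp(-2*I*pi/7) + 4*exp(-4*I*pi/7) + 2*exp(-6*I*pi/7) + 2*exp(6*I*pi/7) + 4*exp(4*I*pi/7) + 7*exp(2*I*pi/7)) + (10 + 7*exp(-4*I*pi/7) + 4*exp(-6*I*pi/7) + 2*exp(-2*I*pi/7) + 2*exp(2*I*pi/7) + 4*exp(6*I*pi/7) + 7*exp(4*I*pi/7)) + (10 + 4*exp(-2*I*pi/7) + 7*exp(-6*I*pi/7) + 2*exp(-4*I*pi/7) + 2*exp(4*I*pi/7) + 7*exp(6*I*pi/7) + 4*exp(2*I*pi/7)) + (10 + 4*exp(-2*I*pi/7) + 7*exp(-6*I*pi/7) + 2*exp(-4*I*pi/7) + 2*exp(4*I*pi/7) + 7*exp(6*I*pi/7) + 4*exp(2*I*pi/7)) + (10 + 7*exp(-4*I*pi/7) + 4*exp(-6*I*pi/7) + 2*exp(-2*I*pi/7) + 2*exp(2*I*pi/7) + 4*exp(6*I*pi/7) + 7*exp(4*I*pi/7)) + (10 + 7*exp(-2*I*pi/7) + 4*exp(-4*I*pi/7) + 2*exp(-6*I*pi/7) + 2*exp(6*I*pi/7) + 4*exp(4*I*pi/7) + 7*exp(2*I*pi/7))] = 70/7 = 10.
(Exp terms are combined using exp(i*s)*conj(exp(i*t)) = exp(i*(s-t)), and sums of them are collapsed using the identity that for every m > 1 the m distinct m-th roots of unity sum to 0, e.g. 1 + exp(2*I*pi/3) + exp(-2*I*pi/3) = 0.)
A character is irreducible iff <chi, chi> = 1, so this representation is reducible.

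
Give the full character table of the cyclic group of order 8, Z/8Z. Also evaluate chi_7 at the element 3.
Character table of Z/8Z (irreps indexed chi_0,...,chi_7 with chi_k(m) = zeta_8^(k*m), zeta_8 = exp(2*pi*i/8)):
  irrep \ class  {0} (size 1)  {1} (size 1)    {2} (size 1)  {3} (size 1)    {4} (size 1)  {5} (size 1)    {6} (size 1)  {7} (size 1)  
  chi_0          1             1               1             1               1             1               1             1             
  chi_1          1             exp(I*pi/4)     I             exp(3*I*pi/4)   -1            exp(-3*I*pi/4)  -I            exp(-I*pi/4)  
  chi_2          1             I               -1            -I              1             I               -1            -I            
  chi_3          1             exp(3*I*pi/4)   -I            exp(I*pi/4)     -1            exp(-I*pi/4)    I             exp(-3*I*pi/4)
  chi_4          1             -1              1             -1              1             -1              1             -1            
  chi_5          1             exp(-3*I*pi/4)  I             exp(-I*pi/4)    -1            exp(I*pi/4)     -I            exp(3*I*pi/4) 
  chi_6          1             -I              -1            I               1             -I              -1            I             
  chi_7          1             exp(-I*pi/4)    -I            exp(-3*I*pi/4)  -1            exp(3*I*pi/4)   I             exp(I*pi/4)   

Spot check: chi_7(3) = zeta_8^(7*3) = zeta_8^21 = exp(-3*I*pi/4).

Proof sketch: Z/8Z is abelian, so all 8 irreducible complex representations are 1-dimensional. They are given by chi_k(m) = zeta_8^(k*m) for k = 0,...,7. Row orthogonality: sum_m chi_k(m) conj(chi_l(m)) = 8 * [k = l].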